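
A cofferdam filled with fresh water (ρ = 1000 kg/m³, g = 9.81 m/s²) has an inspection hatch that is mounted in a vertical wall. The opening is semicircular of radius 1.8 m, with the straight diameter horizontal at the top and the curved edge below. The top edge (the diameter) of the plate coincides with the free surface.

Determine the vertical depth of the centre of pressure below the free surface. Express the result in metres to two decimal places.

h_p = 1.06 m

γ = ρg = 1000 × 9.81 = 9810 N/m³ = 9.81 kN/m³.
The centroid of a semicircle lies 4r/(3π) = 0.763944 m from the diameter, here below the top edge, so the centroid depth is h_c = 0.763944 m.
A = πr²/2 = π × 1.8²/2 = 5.08938 m².
Resultant F = γ·h_c·A = 9.81 × 0.763944 × 5.08938 = 38.1413 kN.
I_c = (π/8 − 8/(9π))·r⁴ = 0.109757 × 1.8⁴ = 1.15219 m⁴.
Centre of pressure: y_p = y_c + I_c/(y_c·A) = 0.763944 + 1.15219/(0.763944 × 5.08938) = 0.763944 + 0.296345 = 1.06029 m along the plane.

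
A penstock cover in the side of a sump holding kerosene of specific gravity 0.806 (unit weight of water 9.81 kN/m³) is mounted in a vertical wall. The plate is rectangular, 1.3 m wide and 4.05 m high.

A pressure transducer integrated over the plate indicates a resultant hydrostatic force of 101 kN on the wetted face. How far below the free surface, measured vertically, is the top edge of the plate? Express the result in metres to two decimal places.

γ = 0.806 × 9.81 = 7.90686 kN/m³.
A = 1.3 × 4.05 = 5.265 m².
From F = γ·h_c·A, the centroid depth is h_c = 101/(7.90686 × 5.265) = 2.42616 m.
The centroid lies 4.05/2 = 2.025 m below the top edge, so the top edge sits at h_top = 2.42616 − 2.025 = 0.40116 m below the surface.

d_top ≈ 0.40 m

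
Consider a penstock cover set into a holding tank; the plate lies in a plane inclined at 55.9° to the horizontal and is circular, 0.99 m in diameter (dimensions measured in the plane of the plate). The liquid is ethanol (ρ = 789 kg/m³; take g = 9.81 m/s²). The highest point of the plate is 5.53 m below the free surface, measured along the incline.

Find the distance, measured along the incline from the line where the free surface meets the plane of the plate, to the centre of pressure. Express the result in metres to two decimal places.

y_p = 6.04 m

γ = ρg = 789 × 9.81 / 1000 = 7.74009 kN/m³.
Let θ = 55.9° be the plate's angle to the horizontal; measure y along the incline from where the plane meets the free surface. Vertical depth h = y·sinθ with sinθ = 0.828060.
The centroid is at the centre, 0.495 m below the top of the plate, so y_c = 5.53 + 0.495 = 6.025 m and h_c = 6.025 × 0.828060 = 4.98906 m.
A = π(0.495)² = 0.769769 m².
Resultant F = γ·h_c·A = 7.74009 × 4.98906 × 0.769769 = 29.7252 kN.
I_c = πr⁴/4 = π × 0.495⁴/4 = 0.0471531 m⁴.
Centre of pressure: y_p = y_c + I_c/(y_c·A) = 6.025 + 0.0471531/(6.025 × 0.769769) = 6.025 + 0.010167 = 6.03517 m along the plane.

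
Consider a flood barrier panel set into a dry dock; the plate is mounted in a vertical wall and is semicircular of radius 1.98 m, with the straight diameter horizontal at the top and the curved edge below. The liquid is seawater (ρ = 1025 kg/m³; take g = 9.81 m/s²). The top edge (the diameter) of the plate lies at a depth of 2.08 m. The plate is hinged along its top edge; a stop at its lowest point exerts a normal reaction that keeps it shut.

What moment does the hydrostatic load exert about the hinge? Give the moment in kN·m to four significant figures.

γ = ρg = 1025 × 9.81 / 1000 = 10.05525 kN/m³.
The centroid of a semicircle lies 4r/(3π) = 0.840338 m from the diameter, here below the top edge, so the centroid depth is h_c = 2.08 + 0.840338 = 2.92034 m.
A = πr²/2 = π × 1.98²/2 = 6.15815 m².
Resultant F = γ·h_c·A = 10.05525 × 2.92034 × 6.15815 = 180.833 kN.
I_c = (π/8 − 8/(9π))·r⁴ = 0.109757 × 1.98⁴ = 1.68691 m⁴.
Centre of pressure: y_p = y_c + I_c/(y_c·A) = 2.92034 + 1.68691/(2.92034 × 6.15815) = 2.92034 + 0.0938012 = 3.01414 m along the plane.
The resultant acts 0.840338 + 0.0938012 = 0.934139 m (along the plate) below the hinge at the top edge, so the moment about the hinge is M = F × 0.934139 = 180.833 × 0.934139 = 168.923 kN·m.

M ≈ 168.9 kN·m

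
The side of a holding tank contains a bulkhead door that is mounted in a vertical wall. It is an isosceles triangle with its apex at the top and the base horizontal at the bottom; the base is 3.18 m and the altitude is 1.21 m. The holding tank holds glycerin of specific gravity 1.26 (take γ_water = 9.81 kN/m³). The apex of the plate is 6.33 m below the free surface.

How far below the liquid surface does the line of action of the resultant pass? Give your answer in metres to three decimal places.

γ = 1.26 × 9.81 = 12.3606 kN/m³.
With the apex up, the centroid sits 2h/3 = 2 × 1.21/3 = 0.806667 m below the apex, so the centroid depth is h_c = 6.33 + 0.806667 = 7.13667 m.
A = ½ × 3.18 × 1.21 = 1.9239 m².
Resultant F = γ·h_c·A = 12.3606 × 7.13667 × 1.9239 = 169.714 kN.
I_c = b·h³/36 = 3.18 × 1.21³/36 = 0.156488 m⁴.
Centre of pressure: y_p = y_c + I_c/(y_c·A) = 7.13667 + 0.156488/(7.13667 × 1.9239) = 7.13667 + 0.0113973 = 7.14807 m along the plane.

h_p = 7.148 m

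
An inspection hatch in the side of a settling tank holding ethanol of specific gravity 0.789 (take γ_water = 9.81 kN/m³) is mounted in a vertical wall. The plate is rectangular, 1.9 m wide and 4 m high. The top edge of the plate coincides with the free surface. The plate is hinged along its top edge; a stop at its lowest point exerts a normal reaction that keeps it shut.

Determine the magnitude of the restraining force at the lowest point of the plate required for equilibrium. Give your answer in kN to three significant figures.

γ = 0.789 × 9.81 = 7.74009 kN/m³.
The centroid lies 4/2 = 2 m below the top edge, so the centroid depth is h_c = 2 m.
A = 1.9 × 4 = 7.6 m².
Resultant F = γ·h_c·A = 7.74009 × 2 × 7.6 = 117.649 kN.
I_c = b·h³/12 = 1.9 × 4³/12 = 10.1333 m⁴.
Centre of pressure: y_p = y_c + I_c/(y_c·A) = 2 + 10.1333/(2 × 7.6) = 2 + 0.666664 = 2.66666 m along the plane.
The resultant acts 2 + 0.666664 = 2.66666 m (along the plate) below the hinge at the top edge, so the moment about the hinge is M = F × 2.66666 = 117.649 × 2.66666 = 313.73 kN·m.
A normal force at the bottom, 4 m from the hinge, must supply this moment: P = 313.73/4 = 78.4325 kN.

P ≈ 78.4 kN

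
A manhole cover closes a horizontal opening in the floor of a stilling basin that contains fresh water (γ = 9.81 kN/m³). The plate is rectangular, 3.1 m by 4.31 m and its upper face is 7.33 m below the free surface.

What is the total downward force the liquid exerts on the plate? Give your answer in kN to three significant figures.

F ≈ 961 kN

γ = 9.81 kN/m³.
The plate is horizontal, so pressure is uniform at p = γ·h = 9.81 × 7.33 = 71.9073 kN/m².
A = 3.1 × 4.31 = 13.361 m².
F = p·A = 71.9073 × 13.361 = 960.753 kN.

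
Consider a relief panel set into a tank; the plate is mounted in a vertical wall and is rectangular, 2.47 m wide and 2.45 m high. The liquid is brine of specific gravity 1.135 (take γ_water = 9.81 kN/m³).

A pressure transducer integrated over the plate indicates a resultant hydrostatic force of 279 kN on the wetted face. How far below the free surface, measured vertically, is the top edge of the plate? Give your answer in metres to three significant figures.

γ = 1.135 × 9.81 = 11.13435 kN/m³.
A = 2.47 × 2.45 = 6.0515 m².
From F = γ·h_c·A, the centroid depth is h_c = 279/(11.13435 × 6.0515) = 4.14072 m.
The centroid lies 2.45/2 = 1.225 m below the top edge, so the top edge sits at h_top = 4.14072 − 1.225 = 2.91572 m below the surface.

d_top ≈ 2.92 m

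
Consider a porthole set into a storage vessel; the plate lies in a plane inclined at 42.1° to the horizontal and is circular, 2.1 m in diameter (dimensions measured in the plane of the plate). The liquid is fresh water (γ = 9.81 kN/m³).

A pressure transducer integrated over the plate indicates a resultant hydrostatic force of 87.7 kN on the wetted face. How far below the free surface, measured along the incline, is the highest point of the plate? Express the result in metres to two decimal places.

y_top ≈ 2.80 m

γ = 9.81 kN/m³.
A = π(1.05)² = 3.46361 m².
From F = γ·h_c·A, the centroid depth is h_c = 87.7/(9.81 × 3.46361) = 2.58108 m.
Let θ = 42.1° be the plate's angle to the horizontal; measure y along the incline from where the plane meets the free surface. Vertical depth h = y·sinθ with sinθ = 0.670427.
Along the incline, y_c = h_c/sinθ = 2.58108/0.670427 = 3.8499 m.
The centroid is at the centre, 1.05 m below the top of the plate, so the highest point sits at y_top = 3.8499 − 1.05 = 2.7999 m along the incline.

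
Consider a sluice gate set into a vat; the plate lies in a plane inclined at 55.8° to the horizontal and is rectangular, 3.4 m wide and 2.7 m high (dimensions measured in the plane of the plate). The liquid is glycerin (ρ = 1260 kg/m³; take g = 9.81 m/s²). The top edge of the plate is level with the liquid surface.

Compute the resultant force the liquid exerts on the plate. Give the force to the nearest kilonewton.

γ = ρg = 1260 × 9.81 / 1000 = 12.3606 kN/m³.
Let θ = 55.8° be the plate's angle to the horizontal; measure y along the incline from where the plane meets the free surface. Vertical depth h = y·sinθ with sinθ = 0.827081.
The centroid lies 2.7/2 = 1.35 m below the top edge, so y_c = 1.35 m and h_c = 1.35 × 0.827081 = 1.11656 m.
A = 3.4 × 2.7 = 9.18 m².
Resultant F = γ·h_c·A = 12.3606 × 1.11656 × 9.18 = 126.696 kN.

F ≈ 127 kN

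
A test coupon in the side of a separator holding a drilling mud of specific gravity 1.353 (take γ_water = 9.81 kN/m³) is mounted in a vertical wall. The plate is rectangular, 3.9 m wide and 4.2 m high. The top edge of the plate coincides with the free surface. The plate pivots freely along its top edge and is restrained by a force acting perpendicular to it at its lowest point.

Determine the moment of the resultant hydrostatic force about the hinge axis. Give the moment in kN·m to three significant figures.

γ = 1.353 × 9.81 = 13.27293 kN/m³.
The centroid lies 4.2/2 = 2.1 m below the top edge, so the centroid depth is h_c = 2.1 m.
A = 3.9 × 4.2 = 16.38 m².
Resultant F = γ·h_c·A = 13.27293 × 2.1 × 16.38 = 456.562 kN.
I_c = b·h³/12 = 3.9 × 4.2³/12 = 24.0786 m⁴.
Centre of pressure: y_p = y_c + I_c/(y_c·A) = 2.1 + 24.0786/(2.1 × 16.38) = 2.1 + 0.7 = 2.8 m along the plane.
The resultant acts 2.1 + 0.7 = 2.8 m (along the plate) below the hinge at the top edge, so the moment about the hinge is M = F × 2.8 = 456.562 × 2.8 = 1278.37 kN·m.

M ≈ 1280 kN·m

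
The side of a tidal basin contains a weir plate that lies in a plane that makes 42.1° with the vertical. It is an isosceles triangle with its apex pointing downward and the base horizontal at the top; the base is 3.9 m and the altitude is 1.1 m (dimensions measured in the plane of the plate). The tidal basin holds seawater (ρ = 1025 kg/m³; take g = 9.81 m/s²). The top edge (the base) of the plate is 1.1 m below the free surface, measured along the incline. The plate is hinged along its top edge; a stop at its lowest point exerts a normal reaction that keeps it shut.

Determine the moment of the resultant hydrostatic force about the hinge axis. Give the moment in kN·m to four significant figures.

γ = ρg = 1025 × 9.81 / 1000 = 10.05525 kN/m³.
The plate makes 42.1° with the vertical, i.e. θ = 90° − 42.1° = 47.9° to the horizontal. Measuring y along the incline from the free-surface line, vertical depth h = y·sinθ with sinθ = 0.741976.
With the apex down, the centroid sits h/3 = 1.1/3 = 0.366667 m below the base (the top edge), so y_c = 1.1 + 0.366667 = 1.46667 m and h_c = 1.46667 × 0.741976 = 1.08823 m.
A = ½ × 3.9 × 1.1 = 2.145 m².
Resultant F = γ·h_c·A = 10.05525 × 1.08823 × 2.145 = 23.4715 kN.
I_c = b·h³/36 = 3.9 × 1.1³/36 = 0.144192 m⁴.
Centre of pressure: y_p = y_c + I_c/(y_c·A) = 1.46667 + 0.144192/(1.46667 × 2.145) = 1.46667 + 0.0458333 = 1.5125 m along the plane.
The resultant acts 0.366667 + 0.0458333 = 0.4125 m (along the plate) below the hinge at the top edge, so the moment about the hinge is M = F × 0.4125 = 23.4715 × 0.4125 = 9.68199 kN·m.

M ≈ 9.682 kN·m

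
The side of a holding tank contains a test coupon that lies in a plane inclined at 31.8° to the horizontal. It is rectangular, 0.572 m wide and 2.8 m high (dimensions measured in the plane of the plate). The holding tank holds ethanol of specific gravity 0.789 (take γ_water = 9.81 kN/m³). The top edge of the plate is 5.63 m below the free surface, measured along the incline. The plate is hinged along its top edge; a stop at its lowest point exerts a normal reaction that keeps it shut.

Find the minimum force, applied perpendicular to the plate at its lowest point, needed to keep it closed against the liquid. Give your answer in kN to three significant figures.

γ = 0.789 × 9.81 = 7.74009 kN/m³.
Let θ = 31.8° be the plate's angle to the horizontal; measure y along the incline from where the plane meets the free surface. Vertical depth h = y·sinθ with sinθ = 0.526956.
The centroid lies 2.8/2 = 1.4 m below the top edge, so y_c = 5.63 + 1.4 = 7.03 m and h_c = 7.03 × 0.526956 = 3.7045 m.
A = 0.572 × 2.8 = 1.6016 m².
Resultant F = γ·h_c·A = 7.74009 × 3.7045 × 1.6016 = 45.9229 kN.
I_c = b·h³/12 = 0.572 × 2.8³/12 = 1.04638 m⁴.
Centre of pressure: y_p = y_c + I_c/(y_c·A) = 7.03 + 1.04638/(7.03 × 1.6016) = 7.03 + 0.0929352 = 7.12294 m along the plane.
The resultant acts 1.4 + 0.0929352 = 1.49294 m (along the plate) below the hinge at the top edge, so the moment about the hinge is M = F × 1.49294 = 45.9229 × 1.49294 = 68.5601 kN·m.
A normal force at the bottom, 2.8 m from the hinge, must supply this moment: P = 68.5601/2.8 = 24.4858 kN.

P ≈ 24.5 kN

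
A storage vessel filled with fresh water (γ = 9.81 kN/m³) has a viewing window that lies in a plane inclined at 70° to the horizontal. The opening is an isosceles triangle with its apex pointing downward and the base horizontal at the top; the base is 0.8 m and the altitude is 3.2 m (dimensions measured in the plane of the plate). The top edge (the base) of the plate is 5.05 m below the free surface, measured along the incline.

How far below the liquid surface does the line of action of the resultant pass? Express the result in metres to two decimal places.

h_p = 5.84 m

γ = 9.81 kN/m³.
Let θ = 70° be the plate's angle to the horizontal; measure y along the incline from where the plane meets the free surface. Vertical depth h = y·sinθ with sinθ = 0.939693.
With the apex down, the centroid sits h/3 = 3.2/3 = 1.06667 m below the base (the top edge), so y_c = 5.05 + 1.06667 = 6.11667 m and h_c = 6.11667 × 0.939693 = 5.74779 m.
A = ½ × 0.8 × 3.2 = 1.28 m².
Resultant F = γ·h_c·A = 9.81 × 5.74779 × 1.28 = 72.1738 kN.
I_c = b·h³/36 = 0.8 × 3.2³/36 = 0.728178 m⁴.
Centre of pressure: y_p = y_c + I_c/(y_c·A) = 6.11667 + 0.728178/(6.11667 × 1.28) = 6.11667 + 0.0930063 = 6.20968 m along the plane.
Vertically, h_p = y_p·sinθ = 6.20968 × 0.939693 = 5.83519 m.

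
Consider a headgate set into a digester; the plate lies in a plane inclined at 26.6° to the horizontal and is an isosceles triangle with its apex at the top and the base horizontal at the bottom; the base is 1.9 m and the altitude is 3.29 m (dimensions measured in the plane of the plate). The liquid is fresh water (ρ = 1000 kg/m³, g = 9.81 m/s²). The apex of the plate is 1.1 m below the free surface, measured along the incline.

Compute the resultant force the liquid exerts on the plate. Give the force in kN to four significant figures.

γ = ρg = 1000 × 9.81 = 9810 N/m³ = 9.81 kN/m³.
Let θ = 26.6° be the plate's angle to the horizontal; measure y along the incline from where the plane meets the free surface. Vertical depth h = y·sinθ with sinθ = 0.447759.
With the apex up, the centroid sits 2h/3 = 2 × 3.29/3 = 2.19333 m below the apex, so y_c = 1.1 + 2.19333 = 3.29333 m and h_c = 3.29333 × 0.447759 = 1.47462 m.
A = ½ × 1.9 × 3.29 = 3.1255 m².
Resultant F = γ·h_c·A = 9.81 × 1.47462 × 3.1255 = 45.2136 kN.

F ≈ 45.21 kN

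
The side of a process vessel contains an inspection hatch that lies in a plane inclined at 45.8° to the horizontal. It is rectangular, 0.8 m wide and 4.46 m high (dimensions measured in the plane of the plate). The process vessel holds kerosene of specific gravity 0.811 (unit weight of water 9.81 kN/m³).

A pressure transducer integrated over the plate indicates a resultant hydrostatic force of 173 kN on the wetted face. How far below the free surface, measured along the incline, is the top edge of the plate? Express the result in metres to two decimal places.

y_top ≈ 6.27 m

γ = 0.811 × 9.81 = 7.95591 kN/m³.
A = 0.8 × 4.46 = 3.568 m².
From F = γ·h_c·A, the centroid depth is h_c = 173/(7.95591 × 3.568) = 6.09441 m.
Let θ = 45.8° be the plate's angle to the horizontal; measure y along the incline from where the plane meets the free surface. Vertical depth h = y·sinθ with sinθ = 0.716911.
Along the incline, y_c = h_c/sinθ = 6.09441/0.716911 = 8.50093 m.
The centroid lies 4.46/2 = 2.23 m below the top edge, so the top edge sits at y_top = 8.50093 − 2.23 = 6.27093 m along the incline.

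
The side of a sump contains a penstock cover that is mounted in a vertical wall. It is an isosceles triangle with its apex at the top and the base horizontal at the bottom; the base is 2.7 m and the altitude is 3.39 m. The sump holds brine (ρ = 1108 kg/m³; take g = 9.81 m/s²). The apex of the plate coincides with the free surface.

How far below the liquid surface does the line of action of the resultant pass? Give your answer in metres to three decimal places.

h_p = 2.543 m

γ = ρg = 1108 × 9.81 / 1000 = 10.86948 kN/m³.
With the apex up, the centroid sits 2h/3 = 2 × 3.39/3 = 2.26 m below the apex, so the centroid depth is h_c = 2.26 m.
A = ½ × 2.7 × 3.39 = 4.5765 m².
Resultant F = γ·h_c·A = 10.86948 × 2.26 × 4.5765 = 112.422 kN.
I_c = b·h³/36 = 2.7 × 3.39³/36 = 2.92187 m⁴.
Centre of pressure: y_p = y_c + I_c/(y_c·A) = 2.26 + 2.92187/(2.26 × 4.5765) = 2.26 + 0.2825 = 2.5425 m along the plane.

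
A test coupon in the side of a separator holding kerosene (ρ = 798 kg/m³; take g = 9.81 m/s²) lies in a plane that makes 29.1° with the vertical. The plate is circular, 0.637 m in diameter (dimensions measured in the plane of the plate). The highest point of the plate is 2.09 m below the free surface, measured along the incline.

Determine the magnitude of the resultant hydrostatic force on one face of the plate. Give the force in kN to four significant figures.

F ≈ 5.250 kN

γ = ρg = 798 × 9.81 / 1000 = 7.82838 kN/m³.
The plate makes 29.1° with the vertical, i.e. θ = 90° − 29.1° = 60.9° to the horizontal. Measuring y along the incline from the free-surface line, vertical depth h = y·sinθ with sinθ = 0.873772.
The centroid is at the centre, 0.3185 m below the top of the plate, so y_c = 2.09 + 0.3185 = 2.4085 m and h_c = 2.4085 × 0.873772 = 2.10448 m.
A = π(0.3185)² = 0.31869 m².
Resultant F = γ·h_c·A = 7.82838 × 2.10448 × 0.31869 = 5.25031 kN.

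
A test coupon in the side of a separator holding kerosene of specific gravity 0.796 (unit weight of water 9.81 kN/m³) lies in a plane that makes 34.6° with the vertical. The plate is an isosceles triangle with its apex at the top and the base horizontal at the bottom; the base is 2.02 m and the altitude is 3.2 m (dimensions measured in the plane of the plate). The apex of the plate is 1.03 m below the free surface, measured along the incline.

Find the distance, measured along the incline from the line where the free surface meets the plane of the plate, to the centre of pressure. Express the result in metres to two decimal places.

γ = 0.796 × 9.81 = 7.80876 kN/m³.
The plate makes 34.6° with the vertical, i.e. θ = 90° − 34.6° = 55.4° to the horizontal. Measuring y along the incline from the free-surface line, vertical depth h = y·sinθ with sinθ = 0.823136.
With the apex up, the centroid sits 2h/3 = 2 × 3.2/3 = 2.13333 m below the apex, so y_c = 1.03 + 2.13333 = 3.16333 m and h_c = 3.16333 × 0.823136 = 2.60385 m.
A = ½ × 2.02 × 3.2 = 3.232 m².
Resultant F = γ·h_c·A = 7.80876 × 2.60385 × 3.232 = 65.7157 kN.
I_c = b·h³/36 = 2.02 × 3.2³/36 = 1.83865 m⁴.
Centre of pressure: y_p = y_c + I_c/(y_c·A) = 3.16333 + 1.83865/(3.16333 × 3.232) = 3.16333 + 0.179839 = 3.34317 m along the plane.

y_p = 3.34 m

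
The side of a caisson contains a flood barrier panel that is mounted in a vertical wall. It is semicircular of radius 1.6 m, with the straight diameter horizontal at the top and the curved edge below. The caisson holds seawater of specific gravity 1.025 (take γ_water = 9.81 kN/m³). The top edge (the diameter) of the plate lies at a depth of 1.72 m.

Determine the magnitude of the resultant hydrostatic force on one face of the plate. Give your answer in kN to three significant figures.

F ≈ 97.0 kN

γ = 1.025 × 9.81 = 10.05525 kN/m³.
The centroid of a semicircle lies 4r/(3π) = 0.679061 m from the diameter, here below the top edge, so the centroid depth is h_c = 1.72 + 0.679061 = 2.39906 m.
A = πr²/2 = π × 1.6²/2 = 4.02124 m².
Resultant F = γ·h_c·A = 10.05525 × 2.39906 × 4.02124 = 97.005 kN.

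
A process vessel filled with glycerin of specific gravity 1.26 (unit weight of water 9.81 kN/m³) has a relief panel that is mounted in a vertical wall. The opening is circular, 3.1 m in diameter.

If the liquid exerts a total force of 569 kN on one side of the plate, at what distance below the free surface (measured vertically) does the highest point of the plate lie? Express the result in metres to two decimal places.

γ = 1.26 × 9.81 = 12.3606 kN/m³.
A = π(1.55)² = 7.54768 m².
From F = γ·h_c·A, the centroid depth is h_c = 569/(12.3606 × 7.54768) = 6.09901 m.
The centroid is at the centre, 1.55 m below the top of the plate, so the highest point sits at h_top = 6.09901 − 1.55 = 4.54901 m below the surface.

d_top ≈ 4.55 m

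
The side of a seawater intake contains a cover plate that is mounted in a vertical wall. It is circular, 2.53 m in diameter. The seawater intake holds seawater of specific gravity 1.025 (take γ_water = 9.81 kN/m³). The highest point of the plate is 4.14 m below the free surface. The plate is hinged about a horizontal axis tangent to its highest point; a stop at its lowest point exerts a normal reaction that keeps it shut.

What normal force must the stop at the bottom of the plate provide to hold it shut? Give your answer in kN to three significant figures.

γ = 1.025 × 9.81 = 10.05525 kN/m³.
The centroid is at the centre, 1.265 m below the top of the plate, so the centroid depth is h_c = 4.14 + 1.265 = 5.405 m.
A = π(1.265)² = 5.02726 m².
Resultant F = γ·h_c·A = 10.05525 × 5.405 × 5.02726 = 273.225 kN.
I_c = πr⁴/4 = π × 1.265⁴/4 = 2.01118 m⁴.
Centre of pressure: y_p = y_c + I_c/(y_c·A) = 5.405 + 2.01118/(5.405 × 5.02726) = 5.405 + 0.0740157 = 5.47902 m along the plane.
The resultant acts 1.265 + 0.0740157 = 1.33902 m (along the plate) below the hinge at the top edge, so the moment about the hinge is M = F × 1.33902 = 273.225 × 1.33902 = 365.854 kN·m.
A normal force at the bottom, 2.53 m from the hinge, must supply this moment: P = 365.854/2.53 = 144.606 kN.

P ≈ 145 kN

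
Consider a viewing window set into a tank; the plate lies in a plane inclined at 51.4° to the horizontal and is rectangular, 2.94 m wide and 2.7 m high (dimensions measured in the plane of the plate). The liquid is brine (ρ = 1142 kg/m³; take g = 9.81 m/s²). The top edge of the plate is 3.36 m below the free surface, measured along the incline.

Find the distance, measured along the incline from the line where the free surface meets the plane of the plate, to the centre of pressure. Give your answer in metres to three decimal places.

y_p = 4.839 m

γ = ρg = 1142 × 9.81 / 1000 = 11.20302 kN/m³.
Let θ = 51.4° be the plate's angle to the horizontal; measure y along the incline from where the plane meets the free surface. Vertical depth h = y·sinθ with sinθ = 0.781520.
The centroid lies 2.7/2 = 1.35 m below the top edge, so y_c = 3.36 + 1.35 = 4.71 m and h_c = 4.71 × 0.781520 = 3.68096 m.
A = 2.94 × 2.7 = 7.938 m².
Resultant F = γ·h_c·A = 11.20302 × 3.68096 × 7.938 = 327.346 kN.
I_c = b·h³/12 = 2.94 × 2.7³/12 = 4.82234 m⁴.
Centre of pressure: y_p = y_c + I_c/(y_c·A) = 4.71 + 4.82234/(4.71 × 7.938) = 4.71 + 0.128981 = 4.83898 m along the plane.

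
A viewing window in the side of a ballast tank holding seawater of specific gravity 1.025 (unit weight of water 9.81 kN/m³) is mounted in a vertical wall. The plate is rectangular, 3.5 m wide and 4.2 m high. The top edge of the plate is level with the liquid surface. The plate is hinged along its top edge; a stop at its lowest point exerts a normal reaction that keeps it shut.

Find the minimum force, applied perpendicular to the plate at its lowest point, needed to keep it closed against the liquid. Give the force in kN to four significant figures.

P ≈ 206.9 kN

γ = 1.025 × 9.81 = 10.05525 kN/m³.
The centroid lies 4.2/2 = 2.1 m below the top edge, so the centroid depth is h_c = 2.1 m.
A = 3.5 × 4.2 = 14.7 m².
Resultant F = γ·h_c·A = 10.05525 × 2.1 × 14.7 = 310.406 kN.
I_c = b·h³/12 = 3.5 × 4.2³/12 = 21.609 m⁴.
Centre of pressure: y_p = y_c + I_c/(y_c·A) = 2.1 + 21.609/(2.1 × 14.7) = 2.1 + 0.7 = 2.8 m along the plane.
The resultant acts 2.1 + 0.7 = 2.8 m (along the plate) below the hinge at the top edge, so the moment about the hinge is M = F × 2.8 = 310.406 × 2.8 = 869.137 kN·m.
A normal force at the bottom, 4.2 m from the hinge, must supply this moment: P = 869.137/4.2 = 206.937 kN.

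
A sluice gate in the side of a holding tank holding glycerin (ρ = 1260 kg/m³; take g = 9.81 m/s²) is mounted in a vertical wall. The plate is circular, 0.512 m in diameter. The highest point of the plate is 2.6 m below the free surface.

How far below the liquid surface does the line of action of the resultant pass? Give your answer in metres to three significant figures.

γ = ρg = 1260 × 9.81 / 1000 = 12.3606 kN/m³.
The centroid is at the centre, 0.256 m below the top of the plate, so the centroid depth is h_c = 2.6 + 0.256 = 2.856 m.
A = π(0.256)² = 0.205887 m².
Resultant F = γ·h_c·A = 12.3606 × 2.856 × 0.205887 = 7.2682 kN.
I_c = πr⁴/4 = π × 0.256⁴/4 = 0.00337326 m⁴.
Centre of pressure: y_p = y_c + I_c/(y_c·A) = 2.856 + 0.00337326/(2.856 × 0.205887) = 2.856 + 0.00573671 = 2.86174 m along the plane.

h_p = 2.86 m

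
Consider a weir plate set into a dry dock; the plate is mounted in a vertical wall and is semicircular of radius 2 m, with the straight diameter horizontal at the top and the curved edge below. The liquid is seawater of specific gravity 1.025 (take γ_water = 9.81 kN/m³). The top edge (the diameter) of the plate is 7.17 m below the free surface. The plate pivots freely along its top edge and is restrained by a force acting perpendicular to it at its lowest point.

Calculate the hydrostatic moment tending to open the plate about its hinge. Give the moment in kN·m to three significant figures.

γ = 1.025 × 9.81 = 10.05525 kN/m³.
The centroid of a semicircle lies 4r/(3π) = 0.848826 m from the diameter, here below the top edge, so the centroid depth is h_c = 7.17 + 0.848826 = 8.01883 m.
A = πr²/2 = π × 2²/2 = 6.28319 m².
Resultant F = γ·h_c·A = 10.05525 × 8.01883 × 6.28319 = 506.622 kN.
I_c = (π/8 − 8/(9π))·r⁴ = 0.109757 × 2⁴ = 1.75611 m⁴.
Centre of pressure: y_p = y_c + I_c/(y_c·A) = 8.01883 + 1.75611/(8.01883 × 6.28319) = 8.01883 + 0.0348546 = 8.05368 m along the plane.
The resultant acts 0.848826 + 0.0348546 = 0.883681 m (along the plate) below the hinge at the top edge, so the moment about the hinge is M = F × 0.883681 = 506.622 × 0.883681 = 447.692 kN·m.

M ≈ 448 kN·m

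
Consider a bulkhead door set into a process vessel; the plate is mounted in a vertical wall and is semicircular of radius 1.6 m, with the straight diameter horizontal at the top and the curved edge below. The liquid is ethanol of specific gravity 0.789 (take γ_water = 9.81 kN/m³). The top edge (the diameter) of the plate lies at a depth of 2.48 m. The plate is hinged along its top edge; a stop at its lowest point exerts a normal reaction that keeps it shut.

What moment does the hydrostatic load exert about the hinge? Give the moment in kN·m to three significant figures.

M ≈ 72.3 kN·m

γ = 0.789 × 9.81 = 7.74009 kN/m³.
The centroid of a semicircle lies 4r/(3π) = 0.679061 m from the diameter, here below the top edge, so the centroid depth is h_c = 2.48 + 0.679061 = 3.15906 m.
A = πr²/2 = π × 1.6²/2 = 4.02124 m².
Resultant F = γ·h_c·A = 7.74009 × 3.15906 × 4.02124 = 98.325 kN.
I_c = (π/8 − 8/(9π))·r⁴ = 0.109757 × 1.6⁴ = 0.719303 m⁴.
Centre of pressure: y_p = y_c + I_c/(y_c·A) = 3.15906 + 0.719303/(3.15906 × 4.02124) = 3.15906 + 0.0566231 = 3.21568 m along the plane.
The resultant acts 0.679061 + 0.0566231 = 0.735684 m (along the plate) below the hinge at the top edge, so the moment about the hinge is M = F × 0.735684 = 98.325 × 0.735684 = 72.3361 kN·m.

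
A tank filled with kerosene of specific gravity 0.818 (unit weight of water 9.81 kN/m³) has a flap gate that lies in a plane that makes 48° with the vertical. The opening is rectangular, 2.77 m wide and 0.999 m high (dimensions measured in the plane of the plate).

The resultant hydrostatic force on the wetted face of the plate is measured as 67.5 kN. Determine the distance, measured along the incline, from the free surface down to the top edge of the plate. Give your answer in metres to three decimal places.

y_top ≈ 4.043 m

γ = 0.818 × 9.81 = 8.02458 kN/m³.
A = 2.77 × 0.999 = 2.76723 m².
From F = γ·h_c·A, the centroid depth is h_c = 67.5/(8.02458 × 2.76723) = 3.03974 m.
The plate makes 48° with the vertical, i.e. θ = 90° − 48° = 42° to the horizontal. Measuring y along the incline from the free-surface line, vertical depth h = y·sinθ with sinθ = 0.669131.
Along the incline, y_c = h_c/sinθ = 3.03974/0.669131 = 4.54282 m.
The centroid lies 0.999/2 = 0.4995 m below the top edge, so the top edge sits at y_top = 4.54282 − 0.4995 = 4.04332 m along the incline.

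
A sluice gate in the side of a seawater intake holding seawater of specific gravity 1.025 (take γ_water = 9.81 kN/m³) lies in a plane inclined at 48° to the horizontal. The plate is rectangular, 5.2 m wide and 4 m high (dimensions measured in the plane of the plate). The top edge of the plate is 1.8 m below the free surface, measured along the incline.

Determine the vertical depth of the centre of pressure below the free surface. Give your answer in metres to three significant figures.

γ = 1.025 × 9.81 = 10.05525 kN/m³.
Let θ = 48° be the plate's angle to the horizontal; measure y along the incline from where the plane meets the free surface. Vertical depth h = y·sinθ with sinθ = 0.743145.
The centroid lies 4/2 = 2 m below the top edge, so y_c = 1.8 + 2 = 3.8 m and h_c = 3.8 × 0.743145 = 2.82395 m.
A = 5.2 × 4 = 20.8 m².
Resultant F = γ·h_c·A = 10.05525 × 2.82395 × 20.8 = 590.627 kN.
I_c = b·h³/12 = 5.2 × 4³/12 = 27.7333 m⁴.
Centre of pressure: y_p = y_c + I_c/(y_c·A) = 3.8 + 27.7333/(3.8 × 20.8) = 3.8 + 0.350877 = 4.15088 m along the plane.
Vertically, h_p = y_p·sinθ = 4.15088 × 0.743145 = 3.08471 m.

h_p = 3.08 m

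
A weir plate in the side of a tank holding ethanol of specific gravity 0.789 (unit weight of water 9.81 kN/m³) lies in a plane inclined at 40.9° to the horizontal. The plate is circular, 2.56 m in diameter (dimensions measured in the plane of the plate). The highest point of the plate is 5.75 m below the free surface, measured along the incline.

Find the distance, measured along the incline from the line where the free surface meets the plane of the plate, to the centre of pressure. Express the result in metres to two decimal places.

y_p = 7.09 m

γ = 0.789 × 9.81 = 7.74009 kN/m³.
Let θ = 40.9° be the plate's angle to the horizontal; measure y along the incline from where the plane meets the free surface. Vertical depth h = y·sinθ with sinθ = 0.654741.
The centroid is at the centre, 1.28 m below the top of the plate, so y_c = 5.75 + 1.28 = 7.03 m and h_c = 7.03 × 0.654741 = 4.60283 m.
A = π(1.28)² = 5.14719 m².
Resultant F = γ·h_c·A = 7.74009 × 4.60283 × 5.14719 = 183.375 kN.
I_c = πr⁴/4 = π × 1.28⁴/4 = 2.10829 m⁴.
Centre of pressure: y_p = y_c + I_c/(y_c·A) = 7.03 + 2.10829/(7.03 × 5.14719) = 7.03 + 0.0582646 = 7.08826 m along the plane.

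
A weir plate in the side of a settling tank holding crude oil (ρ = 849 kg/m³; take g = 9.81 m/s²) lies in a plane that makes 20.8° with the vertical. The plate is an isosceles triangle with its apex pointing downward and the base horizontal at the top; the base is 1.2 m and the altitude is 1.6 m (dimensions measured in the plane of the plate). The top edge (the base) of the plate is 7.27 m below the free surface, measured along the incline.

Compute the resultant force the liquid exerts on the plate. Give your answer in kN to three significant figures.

γ = ρg = 849 × 9.81 / 1000 = 8.32869 kN/m³.
The plate makes 20.8° with the vertical, i.e. θ = 90° − 20.8° = 69.2° to the horizontal. Measuring y along the incline from the free-surface line, vertical depth h = y·sinθ with sinθ = 0.934826.
With the apex down, the centroid sits h/3 = 1.6/3 = 0.533333 m below the base (the top edge), so y_c = 7.27 + 0.533333 = 7.80333 m and h_c = 7.80333 × 0.934826 = 7.29476 m.
A = ½ × 1.2 × 1.6 = 0.96 m².
Resultant F = γ·h_c·A = 8.32869 × 7.29476 × 0.96 = 58.3256 kN.

F ≈ 58.3 kN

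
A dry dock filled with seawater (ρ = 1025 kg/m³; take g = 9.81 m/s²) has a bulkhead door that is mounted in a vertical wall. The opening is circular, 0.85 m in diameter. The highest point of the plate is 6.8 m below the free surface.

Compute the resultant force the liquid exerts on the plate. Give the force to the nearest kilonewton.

γ = ρg = 1025 × 9.81 / 1000 = 10.05525 kN/m³.
The centroid is at the centre, 0.425 m below the top of the plate, so the centroid depth is h_c = 6.8 + 0.425 = 7.225 m.
A = π(0.425)² = 0.56745 m².
Resultant F = γ·h_c·A = 10.05525 × 7.225 × 0.56745 = 41.2248 kN.

F ≈ 41 kN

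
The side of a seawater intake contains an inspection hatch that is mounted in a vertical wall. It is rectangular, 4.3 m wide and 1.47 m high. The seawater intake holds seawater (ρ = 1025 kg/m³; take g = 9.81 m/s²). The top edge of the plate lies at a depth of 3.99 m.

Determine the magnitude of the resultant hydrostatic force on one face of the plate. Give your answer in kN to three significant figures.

F ≈ 300 kN

γ = ρg = 1025 × 9.81 / 1000 = 10.05525 kN/m³.
The centroid lies 1.47/2 = 0.735 m below the top edge, so the centroid depth is h_c = 3.99 + 0.735 = 4.725 m.
A = 4.3 × 1.47 = 6.321 m².
Resultant F = γ·h_c·A = 10.05525 × 4.725 × 6.321 = 300.317 kN.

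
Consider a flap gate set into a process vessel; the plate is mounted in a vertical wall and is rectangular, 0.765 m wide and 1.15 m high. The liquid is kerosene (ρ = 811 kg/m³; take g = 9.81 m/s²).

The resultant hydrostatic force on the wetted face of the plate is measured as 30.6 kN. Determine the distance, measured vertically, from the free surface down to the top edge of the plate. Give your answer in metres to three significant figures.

d_top ≈ 3.80 m

γ = ρg = 811 × 9.81 / 1000 = 7.95591 kN/m³.
A = 0.765 × 1.15 = 0.87975 m².
From F = γ·h_c·A, the centroid depth is h_c = 30.6/(7.95591 × 0.87975) = 4.37192 m.
The centroid lies 1.15/2 = 0.575 m below the top edge, so the top edge sits at h_top = 4.37192 − 0.575 = 3.79692 m below the surface.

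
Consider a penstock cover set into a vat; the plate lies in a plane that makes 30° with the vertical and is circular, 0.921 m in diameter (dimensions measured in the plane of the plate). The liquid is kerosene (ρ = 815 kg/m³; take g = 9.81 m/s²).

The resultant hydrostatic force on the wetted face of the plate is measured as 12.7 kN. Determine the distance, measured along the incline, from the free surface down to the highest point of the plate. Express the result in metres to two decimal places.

y_top ≈ 2.29 m

γ = ρg = 815 × 9.81 / 1000 = 7.99515 kN/m³.
A = π(0.4605)² = 0.666207 m².
From F = γ·h_c·A, the centroid depth is h_c = 12.7/(7.99515 × 0.666207) = 2.38434 m.
The plate makes 30° with the vertical, i.e. θ = 90° − 30° = 60° to the horizontal. Measuring y along the incline from the free-surface line, vertical depth h = y·sinθ with sinθ = 0.866025.
Along the incline, y_c = h_c/sinθ = 2.38434/0.866025 = 2.7532 m.
The centroid is at the centre, 0.4605 m below the top of the plate, so the highest point sits at y_top = 2.7532 − 0.4605 = 2.2927 m along the incline.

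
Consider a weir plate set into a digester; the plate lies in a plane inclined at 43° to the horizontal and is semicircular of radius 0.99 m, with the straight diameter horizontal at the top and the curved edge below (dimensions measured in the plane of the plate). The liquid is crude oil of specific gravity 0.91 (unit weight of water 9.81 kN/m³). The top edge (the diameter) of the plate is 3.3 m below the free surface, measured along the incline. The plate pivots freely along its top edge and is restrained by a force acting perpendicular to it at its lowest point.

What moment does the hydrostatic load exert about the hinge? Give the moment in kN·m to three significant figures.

γ = 0.91 × 9.81 = 8.9271 kN/m³.
Let θ = 43° be the plate's angle to the horizontal; measure y along the incline from where the plane meets the free surface. Vertical depth h = y·sinθ with sinθ = 0.681998.
The centroid of a semicircle lies 4r/(3π) = 0.420169 m from the diameter, here below the top edge, so y_c = 3.3 + 0.420169 = 3.72017 m and h_c = 3.72017 × 0.681998 = 2.53715 m.
A = πr²/2 = π × 0.99²/2 = 1.53954 m².
Resultant F = γ·h_c·A = 8.9271 × 2.53715 × 1.53954 = 34.8696 kN.
I_c = (π/8 − 8/(9π))·r⁴ = 0.109757 × 0.99⁴ = 0.105432 m⁴.
Centre of pressure: y_p = y_c + I_c/(y_c·A) = 3.72017 + 0.105432/(3.72017 × 1.53954) = 3.72017 + 0.0184085 = 3.73858 m along the plane.
The resultant acts 0.420169 + 0.0184085 = 0.438578 m (along the plate) below the hinge at the top edge, so the moment about the hinge is M = F × 0.438578 = 34.8696 × 0.438578 = 15.293 kN·m.

M ≈ 15.3 kN·m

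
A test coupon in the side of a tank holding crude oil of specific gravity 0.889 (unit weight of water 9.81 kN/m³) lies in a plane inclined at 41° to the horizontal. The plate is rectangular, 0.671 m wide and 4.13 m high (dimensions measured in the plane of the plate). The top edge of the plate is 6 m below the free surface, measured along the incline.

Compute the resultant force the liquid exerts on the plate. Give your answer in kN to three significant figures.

F ≈ 128 kN

γ = 0.889 × 9.81 = 8.72109 kN/m³.
Let θ = 41° be the plate's angle to the horizontal; measure y along the incline from where the plane meets the free surface. Vertical depth h = y·sinθ with sinθ = 0.656059.
The centroid lies 4.13/2 = 2.065 m below the top edge, so y_c = 6 + 2.065 = 8.065 m and h_c = 8.065 × 0.656059 = 5.29112 m.
A = 0.671 × 4.13 = 2.77123 m².
Resultant F = γ·h_c·A = 8.72109 × 5.29112 × 2.77123 = 127.877 kN.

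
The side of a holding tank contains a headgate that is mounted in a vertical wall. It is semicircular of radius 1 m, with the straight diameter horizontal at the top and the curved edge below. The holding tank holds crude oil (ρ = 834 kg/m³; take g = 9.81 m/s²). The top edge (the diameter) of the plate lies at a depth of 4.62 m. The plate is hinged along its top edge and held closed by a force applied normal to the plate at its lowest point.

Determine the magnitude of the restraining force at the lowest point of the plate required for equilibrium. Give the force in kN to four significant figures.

P ≈ 28.41 kN

γ = ρg = 834 × 9.81 / 1000 = 8.18154 kN/m³.
The centroid of a semicircle lies 4r/(3π) = 0.424413 m from the diameter, here below the top edge, so the centroid depth is h_c = 4.62 + 0.424413 = 5.04441 m.
A = πr²/2 = π × 1²/2 = 1.5708 m².
Resultant F = γ·h_c·A = 8.18154 × 5.04441 × 1.5708 = 64.8286 kN.
I_c = (π/8 − 8/(9π))·r⁴ = 0.109757 × 1⁴ = 0.109757 m⁴.
Centre of pressure: y_p = y_c + I_c/(y_c·A) = 5.04441 + 0.109757/(5.04441 × 1.5708) = 5.04441 + 0.0138516 = 5.05826 m along the plane.
The resultant acts 0.424413 + 0.0138516 = 0.438265 m (along the plate) below the hinge at the top edge, so the moment about the hinge is M = F × 0.438265 = 64.8286 × 0.438265 = 28.4121 kN·m.
A normal force at the bottom, 1 m from the hinge, must supply this moment: P = 28.4121/1 = 28.4121 kN.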